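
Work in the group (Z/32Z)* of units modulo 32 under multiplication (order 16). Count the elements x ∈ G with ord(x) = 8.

The elements of order 8 are: 3, 5, 11, 13, 19, 21, 27, 29.
That's 8.

8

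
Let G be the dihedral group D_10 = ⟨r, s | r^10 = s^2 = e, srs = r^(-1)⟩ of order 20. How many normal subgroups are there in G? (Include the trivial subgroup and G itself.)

7

G has 22 subgroups. Checking conjugation-invariance by order — order 1: 1/1 normal; order 2: 1/11 normal; order 4: 0/5 normal; order 5: 1/1 normal; order 10: 3/3 normal; order 20: 1/1 normal.
Total normal subgroups: 7.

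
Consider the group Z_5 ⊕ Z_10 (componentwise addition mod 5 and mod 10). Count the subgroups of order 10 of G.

6

|G| = 50 and 10 | 50, so subgroups of order 10 are possible by Lagrange.
The subgroups of order 10 are: {(0,0), (0,1), (0,2), (0,3), (0,4), (0,5), (0,6), (0,7), (0,8), (0,9)}; {(0,0), (0,5), (1,0), (1,5), (2,0), (2,5), (3,0), (3,5), (4,0), (4,5)}; {(0,0), (0,5), (1,1), (1,6), (2,2), (2,7), (3,3), (3,8), (4,4), (4,9)}; {(0,0), (0,5), (1,2), (1,7), (2,4), (2,9), (3,1), (3,6), (4,3), (4,8)}; … (6 in all).
So G has 6 subgroups of order 10.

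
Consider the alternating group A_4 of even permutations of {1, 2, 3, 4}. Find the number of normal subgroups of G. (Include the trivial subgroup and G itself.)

3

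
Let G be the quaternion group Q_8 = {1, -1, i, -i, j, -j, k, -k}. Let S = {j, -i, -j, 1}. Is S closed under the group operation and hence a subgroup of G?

No

-i ∈ S but its inverse i ∉ S, so S is not a subgroup.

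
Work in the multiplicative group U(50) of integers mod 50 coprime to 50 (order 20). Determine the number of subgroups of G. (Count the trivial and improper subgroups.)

|G| = 20, so by Lagrange every subgroup order divides 20. Divisors: 1, 2, 4, 5, 10, 20.
Subgroups by order — order 1: 1; order 2: 1; order 4: 1; order 5: 1; order 10: 1; order 20: 1.
Total: 1 + 1 + 1 + 1 + 1 + 1 = 6.

6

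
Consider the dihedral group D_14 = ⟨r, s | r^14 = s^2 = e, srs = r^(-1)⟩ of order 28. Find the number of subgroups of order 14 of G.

|G| = 28 and 14 | 28, so subgroups of order 14 are possible by Lagrange.
The subgroups of order 14 are: {e, r, r^2, r^3, r^4, r^5, r^6, r^7, r^8, r^9, r^10, r^11, r^12, r^13}; {e, r^2, r^4, r^6, r^8, r^10, r^12, s, r^2s, r^4s, r^6s, r^8s, r^10s, r^12s}; {e, r^2, r^4, r^6, r^8, r^10, r^12, rs, r^3s, r^5s, r^7s, r^9s, r^11s, r^13s}.
So G has 3 subgroups of order 14.

3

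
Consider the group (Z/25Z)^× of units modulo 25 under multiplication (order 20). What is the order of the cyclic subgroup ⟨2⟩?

20

Compute successive powers of 2 mod 25: 2, 4, 8, 16, 7, 14, 3, 6, …; 2^20 ≡ 1 (mod 25).
So |⟨2⟩| = 20.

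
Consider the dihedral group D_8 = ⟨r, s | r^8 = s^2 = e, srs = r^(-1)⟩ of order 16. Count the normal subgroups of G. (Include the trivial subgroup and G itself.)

G has 19 subgroups. Checking conjugation-invariance by order — order 1: 1/1 normal; order 2: 1/9 normal; order 4: 1/5 normal; order 8: 3/3 normal; order 16: 1/1 normal.
Total normal subgroups: 7.

7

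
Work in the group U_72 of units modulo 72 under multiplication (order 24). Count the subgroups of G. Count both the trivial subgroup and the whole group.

32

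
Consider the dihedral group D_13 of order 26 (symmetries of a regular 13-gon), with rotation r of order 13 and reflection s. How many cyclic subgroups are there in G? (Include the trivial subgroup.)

A cyclic subgroup of order d is generated by each of its φ(d) elements of order d, so the cyclic subgroups of order d number (#elements of order d)/φ(d).
Cyclic subgroups by order — order 1: 1; order 2: 13; order 13: 1.
Total: 15.

15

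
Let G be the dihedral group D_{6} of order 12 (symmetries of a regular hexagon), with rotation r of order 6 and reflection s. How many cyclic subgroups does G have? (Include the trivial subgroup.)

Group the elements of G by the cyclic subgroup they generate; each cyclic subgroup of order d accounts for φ(d) elements.
Cyclic subgroups by order — order 1: 1; order 2: 7; order 3: 1; order 6: 1.
Total: 10.

10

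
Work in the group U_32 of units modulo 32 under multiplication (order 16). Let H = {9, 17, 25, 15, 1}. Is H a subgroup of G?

|H| = 5 does not divide |G| = 16, so by Lagrange H is not a subgroup.

No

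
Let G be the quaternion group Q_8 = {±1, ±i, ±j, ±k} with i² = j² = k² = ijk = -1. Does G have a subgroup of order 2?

2 | 8. A subgroup of order 2 is {1, -1}.

Yes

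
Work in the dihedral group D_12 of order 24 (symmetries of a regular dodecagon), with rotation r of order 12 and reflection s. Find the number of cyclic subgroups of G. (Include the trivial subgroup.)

Each element a generates a cyclic subgroup ⟨a⟩; distinct elements may generate the same one (a cyclic group of order d has φ(d) generators).
Cyclic subgroups by order — order 1: 1; order 2: 13; order 3: 1; order 4: 1; order 6: 1; order 12: 1.
Total: 18.

18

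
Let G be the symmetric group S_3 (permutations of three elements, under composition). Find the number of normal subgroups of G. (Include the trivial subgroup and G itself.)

G has 6 subgroups. Checking conjugation-invariance by order — order 1: 1/1 normal; order 2: 0/3 normal; order 3: 1/1 normal; order 6: 1/1 normal.
Total normal subgroups: 3.

3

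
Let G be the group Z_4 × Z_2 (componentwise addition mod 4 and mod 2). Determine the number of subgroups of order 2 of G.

|G| = 8 and 2 | 8, so subgroups of order 2 are possible by Lagrange.
The subgroups of order 2 are: {(0,0), (0,1)}; {(0,0), (2,0)}; {(0,0), (2,1)}.
So G has 3 subgroups of order 2.

3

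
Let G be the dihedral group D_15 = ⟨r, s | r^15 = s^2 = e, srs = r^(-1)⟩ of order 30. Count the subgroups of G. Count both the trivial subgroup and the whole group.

28

|G| = 30, so by Lagrange every subgroup order divides 30. Divisors: 1, 2, 3, 5, 6, 10, 15, 30.
Subgroups by order — order 1: 1; order 2: 15; order 3: 1; order 5: 1; order 6: 5; order 10: 3; order 15: 1; order 30: 1.
Total: 1 + 15 + 1 + 1 + 5 + 3 + 1 + 1 = 28.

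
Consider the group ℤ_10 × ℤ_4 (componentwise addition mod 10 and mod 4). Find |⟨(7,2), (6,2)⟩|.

20

|⟨(7,2)⟩| = 10 and |⟨(6,2)⟩| = 10, so |H| is a multiple of lcm(10, 10) = 10 and divides |G| = 40.
Closing under the operation: H = {(0,0), (0,2), (1,0), (1,2), (2,0), (2,2), (3,0), (3,2), (4,0), (4,2), (5,0), (5,2), (6,0), (6,2), (7,0), (7,2), (8,0), (8,2), (9,0), (9,2)}, so |H| = 20.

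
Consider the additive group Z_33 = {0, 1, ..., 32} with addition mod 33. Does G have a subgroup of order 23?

No

23 does not divide |G| = 33, so by Lagrange no subgroup of order 23 exists.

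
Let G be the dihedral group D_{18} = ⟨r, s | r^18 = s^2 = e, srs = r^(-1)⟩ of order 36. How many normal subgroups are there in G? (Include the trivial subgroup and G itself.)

G has 45 subgroups. Checking conjugation-invariance by order — order 1: 1/1 normal; order 2: 1/19 normal; order 3: 1/1 normal; order 4: 0/9 normal; order 6: 1/7 normal; order 9: 1/1 normal; order 12: 0/3 normal; order 18: 3/3 normal; order 36: 1/1 normal.
Total normal subgroups: 9.

9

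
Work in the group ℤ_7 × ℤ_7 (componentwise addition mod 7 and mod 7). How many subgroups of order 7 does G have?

8

|G| = 49 and 7 | 49, so subgroups of order 7 are possible by Lagrange.
The subgroups of order 7 are: {(0,0), (0,1), (0,2), (0,3), (0,4), (0,5), (0,6)}; {(0,0), (1,0), (2,0), (3,0), (4,0), (5,0), (6,0)}; {(0,0), (1,1), (2,2), (3,3), (4,4), (5,5), (6,6)}; {(0,0), (1,2), (2,4), (3,6), (4,1), (5,3), (6,5)}; … (8 in all).
So G has 8 subgroups of order 7.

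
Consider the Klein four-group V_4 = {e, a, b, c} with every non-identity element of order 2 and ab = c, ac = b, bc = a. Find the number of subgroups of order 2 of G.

|G| = 4 and 2 | 4, so subgroups of order 2 are possible by Lagrange.
The subgroups of order 2 are: {e, a}; {e, b}; {e, c}.
So G has 3 subgroups of order 2.

3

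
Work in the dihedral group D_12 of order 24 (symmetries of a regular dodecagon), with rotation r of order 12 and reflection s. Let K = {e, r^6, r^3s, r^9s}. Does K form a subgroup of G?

|K| = 4 divides |G| = 24, consistent with Lagrange.
K contains the identity, every element's inverse is in K, and K is closed under ·: it is a subgroup.

Yes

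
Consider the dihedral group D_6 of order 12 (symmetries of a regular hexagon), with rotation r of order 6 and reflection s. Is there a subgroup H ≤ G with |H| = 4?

4 | 12. A subgroup of order 4 is {e, r^3, r^2s, r^5s}.

Yes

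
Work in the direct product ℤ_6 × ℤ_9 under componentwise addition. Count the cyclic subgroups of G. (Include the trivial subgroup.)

16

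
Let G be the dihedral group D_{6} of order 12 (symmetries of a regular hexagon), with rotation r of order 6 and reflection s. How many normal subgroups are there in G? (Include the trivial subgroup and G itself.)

G has 16 subgroups. Checking conjugation-invariance by order — order 1: 1/1 normal; order 2: 1/7 normal; order 3: 1/1 normal; order 4: 0/3 normal; order 6: 3/3 normal; order 12: 1/1 normal.
Total normal subgroups: 7.

7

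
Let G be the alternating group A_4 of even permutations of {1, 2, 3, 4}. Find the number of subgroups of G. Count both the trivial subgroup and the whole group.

10

|G| = 12, so by Lagrange every subgroup order divides 12. Divisors: 1, 2, 3, 4, 6, 12.
Subgroups by order — order 1: 1; order 2: 3; order 3: 4; order 4: 1; order 6: 0; order 12: 1.
Total: 1 + 3 + 4 + 1 + 0 + 1 = 10.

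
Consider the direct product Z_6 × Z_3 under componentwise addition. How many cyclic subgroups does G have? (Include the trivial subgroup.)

10

Each element a generates a cyclic subgroup ⟨a⟩; distinct elements may generate the same one (a cyclic group of order d has φ(d) generators).
Cyclic subgroups by order — order 1: 1; order 2: 1; order 3: 4; order 6: 4.
Total: 10.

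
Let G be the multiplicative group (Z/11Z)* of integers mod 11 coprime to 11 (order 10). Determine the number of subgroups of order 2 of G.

|G| = 10 and 2 | 10, so subgroups of order 2 are possible by Lagrange.
The subgroups of order 2 are: {1, 10}.
So G has 1 subgroup of order 2.

1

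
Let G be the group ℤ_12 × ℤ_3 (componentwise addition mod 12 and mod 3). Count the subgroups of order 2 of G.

1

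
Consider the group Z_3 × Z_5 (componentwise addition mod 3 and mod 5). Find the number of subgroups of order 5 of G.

1

|G| = 15 and 5 | 15, so subgroups of order 5 are possible by Lagrange.
The subgroups of order 5 are: {(0,0), (0,1), (0,2), (0,3), (0,4)}.
So G has 1 subgroup of order 5.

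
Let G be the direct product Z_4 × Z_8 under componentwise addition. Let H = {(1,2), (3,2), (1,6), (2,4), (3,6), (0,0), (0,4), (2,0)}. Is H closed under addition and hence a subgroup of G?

|H| = 8 divides |G| = 32, consistent with Lagrange.
H contains the identity, every element's inverse is in H, and H is closed under +: it is a subgroup.

Yes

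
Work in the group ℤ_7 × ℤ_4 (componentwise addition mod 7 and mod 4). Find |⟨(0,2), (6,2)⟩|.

14

|⟨(0,2)⟩| = 2 and |⟨(6,2)⟩| = 14, so |H| is a multiple of lcm(2, 14) = 14 and divides |G| = 28.
Closing under the operation: H = {(0,0), (0,2), (1,0), (1,2), (2,0), (2,2), (3,0), (3,2), (4,0), (4,2), (5,0), (5,2), (6,0), (6,2)}, so |H| = 14.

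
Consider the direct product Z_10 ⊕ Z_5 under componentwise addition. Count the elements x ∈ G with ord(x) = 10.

24

An element (a,b) has order lcm(ord(a), ord(b)); count pairs with lcm equal to 10.
Enumerating gives 24 such elements.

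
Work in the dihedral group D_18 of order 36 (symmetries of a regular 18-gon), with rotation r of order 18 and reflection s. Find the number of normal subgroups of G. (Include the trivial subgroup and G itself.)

G has 45 subgroups. Checking conjugation-invariance by order — order 1: 1/1 normal; order 2: 1/19 normal; order 3: 1/1 normal; order 4: 0/9 normal; order 6: 1/7 normal; order 9: 1/1 normal; order 12: 0/3 normal; order 18: 3/3 normal; order 36: 1/1 normal.
Total normal subgroups: 9.

9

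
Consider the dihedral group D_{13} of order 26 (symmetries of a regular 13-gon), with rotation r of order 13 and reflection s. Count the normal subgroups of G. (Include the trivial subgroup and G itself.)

3

G has 16 subgroups. Checking conjugation-invariance by order — order 1: 1/1 normal; order 2: 0/13 normal; order 13: 1/1 normal; order 26: 1/1 normal.
Total normal subgroups: 3.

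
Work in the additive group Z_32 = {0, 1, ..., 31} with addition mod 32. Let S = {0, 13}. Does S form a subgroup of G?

No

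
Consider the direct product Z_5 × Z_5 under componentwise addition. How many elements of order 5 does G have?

An element (a,b) has order lcm(ord(a), ord(b)); count pairs with lcm equal to 5.
Enumerating gives 24 such elements.

24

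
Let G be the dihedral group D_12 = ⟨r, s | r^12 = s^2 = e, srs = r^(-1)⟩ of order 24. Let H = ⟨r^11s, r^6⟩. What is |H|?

4

|⟨r^11s⟩| = 2 and |⟨r^6⟩| = 2, so |H| is a multiple of lcm(2, 2) = 2 and divides |G| = 24.
Closing under the operation: H = {e, r^6, r^5s, r^11s}, so |H| = 4.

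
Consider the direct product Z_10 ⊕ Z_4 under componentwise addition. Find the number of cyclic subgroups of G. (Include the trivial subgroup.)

12

A cyclic subgroup of order d is generated by each of its φ(d) elements of order d, so the cyclic subgroups of order d number (#elements of order d)/φ(d).
Cyclic subgroups by order — order 1: 1; order 2: 3; order 4: 2; order 5: 1; order 10: 3; order 20: 2.
Total: 12.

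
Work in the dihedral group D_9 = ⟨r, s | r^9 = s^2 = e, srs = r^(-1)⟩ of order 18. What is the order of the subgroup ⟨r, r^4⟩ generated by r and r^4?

9

|⟨r⟩| = 9 and |⟨r^4⟩| = 9, so |H| is a multiple of lcm(9, 9) = 9 and divides |G| = 18.
Closing under the operation: H = {e, r, r^2, r^3, r^4, r^5, r^6, r^7, r^8}, so |H| = 9.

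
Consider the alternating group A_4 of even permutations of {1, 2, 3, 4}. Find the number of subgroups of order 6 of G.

0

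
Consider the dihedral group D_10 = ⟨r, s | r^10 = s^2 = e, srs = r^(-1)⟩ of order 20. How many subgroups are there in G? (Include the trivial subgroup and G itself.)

22

|G| = 20, so by Lagrange every subgroup order divides 20. Divisors: 1, 2, 4, 5, 10, 20.
Subgroups by order — order 1: 1; order 2: 11; order 4: 5; order 5: 1; order 10: 3; order 20: 1.
Total: 1 + 11 + 5 + 1 + 3 + 1 = 22.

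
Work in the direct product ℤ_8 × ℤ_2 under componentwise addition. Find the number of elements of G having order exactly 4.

An element (a,b) has order lcm(ord(a), ord(b)); count pairs with lcm equal to 4.
Enumerating gives 4 such elements.

4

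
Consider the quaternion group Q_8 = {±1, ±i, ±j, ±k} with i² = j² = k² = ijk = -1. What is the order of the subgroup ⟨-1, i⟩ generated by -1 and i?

4

|⟨-1⟩| = 2 and |⟨i⟩| = 4, so |H| is a multiple of lcm(2, 4) = 4 and divides |G| = 8.
Closing under the operation: H = {1, -1, i, -i}, so |H| = 4.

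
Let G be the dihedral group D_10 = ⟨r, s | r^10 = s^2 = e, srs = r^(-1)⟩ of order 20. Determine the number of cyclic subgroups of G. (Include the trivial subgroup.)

Group the elements of G by the cyclic subgroup they generate; each cyclic subgroup of order d accounts for φ(d) elements.
Cyclic subgroups by order — order 1: 1; order 2: 11; order 5: 1; order 10: 1.
Total: 14.

14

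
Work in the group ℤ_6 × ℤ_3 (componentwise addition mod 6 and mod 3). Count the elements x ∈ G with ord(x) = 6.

8

An element (a,b) has order lcm(ord(a), ord(b)); count pairs with lcm equal to 6.
Enumerating gives 8 such elements.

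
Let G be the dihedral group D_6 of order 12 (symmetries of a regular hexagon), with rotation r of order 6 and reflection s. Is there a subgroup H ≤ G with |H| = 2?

2 | 12. A subgroup of order 2 is {e, r^2s}.

Yes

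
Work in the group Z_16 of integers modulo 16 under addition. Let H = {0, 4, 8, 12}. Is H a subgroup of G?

Yes

|H| = 4 divides |G| = 16, consistent with Lagrange.
H contains the identity, every element's inverse is in H, and H is closed under +: it is a subgroup.
In fact H = ⟨4⟩.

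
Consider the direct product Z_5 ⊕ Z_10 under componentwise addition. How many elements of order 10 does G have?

An element (a,b) has order lcm(ord(a), ord(b)); count pairs with lcm equal to 10.
Enumerating gives 24 such elements.

24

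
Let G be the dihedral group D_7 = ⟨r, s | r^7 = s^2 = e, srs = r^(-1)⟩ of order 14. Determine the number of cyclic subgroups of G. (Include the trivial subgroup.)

Group the elements of G by the cyclic subgroup they generate; each cyclic subgroup of order d accounts for φ(d) elements.
Cyclic subgroups by order — order 1: 1; order 2: 7; order 7: 1.
Total: 9.

9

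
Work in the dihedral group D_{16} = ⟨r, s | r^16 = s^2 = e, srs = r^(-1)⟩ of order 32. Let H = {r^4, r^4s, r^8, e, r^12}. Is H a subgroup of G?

|H| = 5 does not divide |G| = 32, so by Lagrange H is not a subgroup.

No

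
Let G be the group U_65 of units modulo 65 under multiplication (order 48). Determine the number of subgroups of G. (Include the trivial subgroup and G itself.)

|G| = 48, so by Lagrange every subgroup order divides 48. Divisors: 1, 2, 3, 4, 6, 8, 12, 16, 24, 48.
Subgroups by order — order 1: 1; order 2: 3; order 3: 1; order 4: 7; order 6: 3; order 8: 3; order 12: 7; order 16: 1; order 24: 3; order 48: 1.
Total: 1 + 3 + 1 + 7 + 3 + 3 + 7 + 1 + 3 + 1 = 30.

30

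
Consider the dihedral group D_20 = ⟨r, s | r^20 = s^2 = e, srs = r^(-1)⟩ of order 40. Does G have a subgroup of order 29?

No

29 does not divide |G| = 40, so by Lagrange no subgroup of order 29 exists.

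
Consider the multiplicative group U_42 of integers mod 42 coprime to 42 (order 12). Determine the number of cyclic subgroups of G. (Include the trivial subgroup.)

A cyclic subgroup of order d is generated by each of its φ(d) elements of order d, so the cyclic subgroups of order d number (#elements of order d)/φ(d).
Cyclic subgroups by order — order 1: 1; order 2: 3; order 3: 1; order 6: 3.
Total: 8.

8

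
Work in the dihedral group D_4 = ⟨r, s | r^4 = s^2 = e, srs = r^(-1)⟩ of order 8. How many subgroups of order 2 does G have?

5

|G| = 8 and 2 | 8, so subgroups of order 2 are possible by Lagrange.
The subgroups of order 2 are: {e, r^2}; {e, r^2s}; {e, r^3s}; {e, rs}; … (5 in all).
So G has 5 subgroups of order 2.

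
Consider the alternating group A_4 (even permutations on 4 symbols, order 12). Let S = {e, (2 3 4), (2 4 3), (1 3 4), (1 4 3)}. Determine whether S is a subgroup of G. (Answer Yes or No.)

No

|S| = 5 does not divide |G| = 12, so by Lagrange S is not a subgroup.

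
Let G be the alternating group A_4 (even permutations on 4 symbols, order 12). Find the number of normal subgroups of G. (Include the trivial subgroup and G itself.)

G has 10 subgroups. Checking conjugation-invariance by order — order 1: 1/1 normal; order 2: 0/3 normal; order 3: 0/4 normal; order 4: 1/1 normal; order 12: 1/1 normal.
Total normal subgroups: 3.

3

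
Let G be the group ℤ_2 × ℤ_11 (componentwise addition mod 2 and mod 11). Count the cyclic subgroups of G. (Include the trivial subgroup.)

Each element a generates a cyclic subgroup ⟨a⟩; distinct elements may generate the same one (a cyclic group of order d has φ(d) generators).
Cyclic subgroups by order — order 1: 1; order 2: 1; order 11: 1; order 22: 1.
Total: 4.

4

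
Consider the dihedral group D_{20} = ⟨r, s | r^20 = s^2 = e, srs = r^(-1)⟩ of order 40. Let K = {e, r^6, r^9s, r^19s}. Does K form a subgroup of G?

No

r^6 ∈ K but its inverse r^14 ∉ K, so K is not a subgroup.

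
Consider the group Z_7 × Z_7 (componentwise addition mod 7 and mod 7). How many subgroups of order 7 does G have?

8

|G| = 49 and 7 | 49, so subgroups of order 7 are possible by Lagrange.
The subgroups of order 7 are: {(0,0), (0,1), (0,2), (0,3), (0,4), (0,5), (0,6)}; {(0,0), (1,0), (2,0), (3,0), (4,0), (5,0), (6,0)}; {(0,0), (1,1), (2,2), (3,3), (4,4), (5,5), (6,6)}; {(0,0), (1,2), (2,4), (3,6), (4,1), (5,3), (6,5)}; … (8 in all).
So G has 8 subgroups of order 7.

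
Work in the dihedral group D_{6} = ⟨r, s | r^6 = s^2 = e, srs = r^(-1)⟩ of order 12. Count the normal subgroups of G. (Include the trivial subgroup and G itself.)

7

G has 16 subgroups. Checking conjugation-invariance by order — order 1: 1/1 normal; order 2: 1/7 normal; order 3: 1/1 normal; order 4: 0/3 normal; order 6: 3/3 normal; order 12: 1/1 normal.
Total normal subgroups: 7.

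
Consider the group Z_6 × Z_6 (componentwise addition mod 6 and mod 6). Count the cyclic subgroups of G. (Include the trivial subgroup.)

A cyclic subgroup of order d is generated by each of its φ(d) elements of order d, so the cyclic subgroups of order d number (#elements of order d)/φ(d).
Cyclic subgroups by order — order 1: 1; order 2: 3; order 3: 4; order 6: 12.
Total: 20.

20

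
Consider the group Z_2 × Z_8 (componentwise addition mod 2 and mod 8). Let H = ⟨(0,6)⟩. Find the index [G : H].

|⟨(0,6)⟩| = 4 and |G| = 16.
By Lagrange, [G : H] = |G|/|H| = 16/4 = 4.

4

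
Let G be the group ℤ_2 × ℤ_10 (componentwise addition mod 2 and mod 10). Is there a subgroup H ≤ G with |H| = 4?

Yes

4 | 20. A subgroup of order 4 is {(0,0), (0,5), (1,0), (1,5)}.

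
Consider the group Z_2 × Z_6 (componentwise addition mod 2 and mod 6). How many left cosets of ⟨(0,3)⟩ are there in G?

|⟨(0,3)⟩| = 2 and |G| = 12.
By Lagrange, [G : H] = |G|/|H| = 12/2 = 6.

6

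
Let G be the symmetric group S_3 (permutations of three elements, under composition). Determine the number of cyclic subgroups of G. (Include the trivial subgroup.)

Each element a generates a cyclic subgroup ⟨a⟩; distinct elements may generate the same one (a cyclic group of order d has φ(d) generators).
Cyclic subgroups by order — order 1: 1; order 2: 3; order 3: 1.
Total: 5.

5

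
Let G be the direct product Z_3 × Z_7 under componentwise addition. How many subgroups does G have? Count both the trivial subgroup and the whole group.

|G| = 21, so by Lagrange every subgroup order divides 21. Divisors: 1, 3, 7, 21.
Subgroups by order — order 1: 1; order 3: 1; order 7: 1; order 21: 1.
Total: 1 + 1 + 1 + 1 = 4.

4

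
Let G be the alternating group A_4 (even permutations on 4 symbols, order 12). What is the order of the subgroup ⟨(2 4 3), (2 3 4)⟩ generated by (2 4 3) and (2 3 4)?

|⟨(2 4 3)⟩| = 3 and |⟨(2 3 4)⟩| = 3, so |H| is a multiple of lcm(3, 3) = 3 and divides |G| = 12.
Closing under the operation: H = {e, (2 3 4), (2 4 3)}, so |H| = 3.

3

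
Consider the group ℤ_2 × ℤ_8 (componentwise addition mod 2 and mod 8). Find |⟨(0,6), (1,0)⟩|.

8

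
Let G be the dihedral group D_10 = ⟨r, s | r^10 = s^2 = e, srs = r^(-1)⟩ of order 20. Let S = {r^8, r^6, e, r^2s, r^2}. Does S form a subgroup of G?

r^6 ∈ S but its inverse r^4 ∉ S, so S is not a subgroup.

No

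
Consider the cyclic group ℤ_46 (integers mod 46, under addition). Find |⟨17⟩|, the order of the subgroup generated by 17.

In ℤ_46, the order of an element a is n/gcd(a, n).
gcd(17, 46) = 1, so |⟨17⟩| = 46/1 = 46.

46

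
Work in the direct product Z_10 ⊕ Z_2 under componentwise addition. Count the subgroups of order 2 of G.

3

|G| = 20 and 2 | 20, so subgroups of order 2 are possible by Lagrange.
The subgroups of order 2 are: {(0,0), (0,1)}; {(0,0), (5,0)}; {(0,0), (5,1)}.
So G has 3 subgroups of order 2.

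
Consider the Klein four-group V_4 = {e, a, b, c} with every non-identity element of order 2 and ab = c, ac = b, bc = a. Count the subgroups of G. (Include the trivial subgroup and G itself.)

|G| = 4, so by Lagrange every subgroup order divides 4. Divisors: 1, 2, 4.
Subgroups by order — order 1: 1; order 2: 3; order 4: 1.
Total: 1 + 3 + 1 = 5.

5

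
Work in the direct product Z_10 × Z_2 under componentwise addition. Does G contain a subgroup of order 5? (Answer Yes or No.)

5 | 20. A subgroup of order 5 is {(0,0), (2,0), (4,0), (6,0), (8,0)}.

Yes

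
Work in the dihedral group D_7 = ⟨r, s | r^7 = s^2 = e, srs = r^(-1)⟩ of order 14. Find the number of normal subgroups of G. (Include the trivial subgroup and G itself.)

3

G has 10 subgroups. Checking conjugation-invariance by order — order 1: 1/1 normal; order 2: 0/7 normal; order 7: 1/1 normal; order 14: 1/1 normal.
Total normal subgroups: 3.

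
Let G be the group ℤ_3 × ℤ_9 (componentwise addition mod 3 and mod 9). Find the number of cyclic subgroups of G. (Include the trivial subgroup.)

8

Group the elements of G by the cyclic subgroup they generate; each cyclic subgroup of order d accounts for φ(d) elements.
Cyclic subgroups by order — order 1: 1; order 3: 4; order 9: 3.
Total: 8.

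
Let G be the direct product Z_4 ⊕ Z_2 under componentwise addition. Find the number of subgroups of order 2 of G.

3

|G| = 8 and 2 | 8, so subgroups of order 2 are possible by Lagrange.
The subgroups of order 2 are: {(0,0), (0,1)}; {(0,0), (2,0)}; {(0,0), (2,1)}.
So G has 3 subgroups of order 2.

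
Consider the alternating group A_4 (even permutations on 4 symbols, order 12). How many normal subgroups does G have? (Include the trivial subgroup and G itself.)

3

G has 10 subgroups. Checking conjugation-invariance by order — order 1: 1/1 normal; order 2: 0/3 normal; order 3: 0/4 normal; order 4: 1/1 normal; order 12: 1/1 normal.
Total normal subgroups: 3.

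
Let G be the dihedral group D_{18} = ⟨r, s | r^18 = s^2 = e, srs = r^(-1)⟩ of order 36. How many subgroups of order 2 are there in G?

19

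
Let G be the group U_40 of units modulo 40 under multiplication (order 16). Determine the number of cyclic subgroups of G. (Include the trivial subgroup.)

Each element a generates a cyclic subgroup ⟨a⟩; distinct elements may generate the same one (a cyclic group of order d has φ(d) generators).
Cyclic subgroups by order — order 1: 1; order 2: 7; order 4: 4.
Total: 12.

12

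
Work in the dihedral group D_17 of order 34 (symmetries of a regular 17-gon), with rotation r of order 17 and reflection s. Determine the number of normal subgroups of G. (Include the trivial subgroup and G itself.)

G has 20 subgroups. Checking conjugation-invariance by order — order 1: 1/1 normal; order 2: 0/17 normal; order 17: 1/1 normal; order 34: 1/1 normal.
Total normal subgroups: 3.

3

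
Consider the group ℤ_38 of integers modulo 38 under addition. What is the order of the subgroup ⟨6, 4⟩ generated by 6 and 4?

|⟨6⟩| = 19 and |⟨4⟩| = 19, so |H| is a multiple of lcm(19, 19) = 19 and divides |G| = 38.
Closing under the operation: H = {0, 2, 4, 6, 8, 10, 12, 14, 16, 18, 20, 22, 24, 26, 28, 30, 32, 34, 36}, so |H| = 19.

19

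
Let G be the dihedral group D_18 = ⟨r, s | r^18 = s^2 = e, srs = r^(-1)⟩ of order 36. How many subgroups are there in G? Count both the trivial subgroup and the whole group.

45

|G| = 36, so by Lagrange every subgroup order divides 36. Divisors: 1, 2, 3, 4, 6, 9, 12, 18, 36.
Subgroups by order — order 1: 1; order 2: 19; order 3: 1; order 4: 9; order 6: 7; order 9: 1; order 12: 3; order 18: 3; order 36: 1.
Total: 1 + 19 + 1 + 9 + 7 + 1 + 3 + 3 + 1 = 45.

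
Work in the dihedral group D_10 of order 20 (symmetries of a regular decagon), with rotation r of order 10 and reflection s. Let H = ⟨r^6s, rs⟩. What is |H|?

|⟨r^6s⟩| = 2 and |⟨rs⟩| = 2, so |H| is a multiple of lcm(2, 2) = 2 and divides |G| = 20.
Closing under the operation: H = {e, r^5, rs, r^6s}, so |H| = 4.

4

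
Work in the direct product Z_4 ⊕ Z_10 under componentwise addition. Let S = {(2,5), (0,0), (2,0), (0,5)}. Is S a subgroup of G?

Yes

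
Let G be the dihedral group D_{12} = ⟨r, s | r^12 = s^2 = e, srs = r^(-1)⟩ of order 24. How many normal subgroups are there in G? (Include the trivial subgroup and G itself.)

G has 34 subgroups. Checking conjugation-invariance by order — order 1: 1/1 normal; order 2: 1/13 normal; order 3: 1/1 normal; order 4: 1/7 normal; order 6: 1/5 normal; order 8: 0/3 normal; order 12: 3/3 normal; order 24: 1/1 normal.
Total normal subgroups: 9.

9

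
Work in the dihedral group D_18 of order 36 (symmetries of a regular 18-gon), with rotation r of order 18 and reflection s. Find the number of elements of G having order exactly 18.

The elements of order 18 are: r, r^5, r^7, r^11, r^13, r^17.
That's 6.

6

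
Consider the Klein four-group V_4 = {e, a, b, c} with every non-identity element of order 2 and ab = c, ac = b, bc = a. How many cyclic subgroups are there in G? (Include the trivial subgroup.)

A cyclic subgroup of order d is generated by each of its φ(d) elements of order d, so the cyclic subgroups of order d number (#elements of order d)/φ(d).
Cyclic subgroups by order — order 1: 1; order 2: 3.
Total: 4.

4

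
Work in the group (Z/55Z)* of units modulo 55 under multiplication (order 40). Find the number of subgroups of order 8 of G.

|G| = 40 and 8 | 40, so subgroups of order 8 are possible by Lagrange.
The subgroups of order 8 are: {1, 12, 21, 23, 32, 34, 43, 54}.
So G has 1 subgroup of order 8.

1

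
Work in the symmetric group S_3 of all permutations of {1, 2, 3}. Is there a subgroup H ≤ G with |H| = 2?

Yes

2 | 6. A subgroup of order 2 is {e, (1 2)}.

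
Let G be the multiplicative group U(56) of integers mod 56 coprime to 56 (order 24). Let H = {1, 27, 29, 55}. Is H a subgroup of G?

|H| = 4 divides |G| = 24, consistent with Lagrange.
H contains the identity, every element's inverse is in H, and H is closed under ·: it is a subgroup.

Yes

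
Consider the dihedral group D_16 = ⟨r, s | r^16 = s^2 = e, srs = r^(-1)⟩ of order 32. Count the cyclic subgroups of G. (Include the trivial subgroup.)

21

Each element a generates a cyclic subgroup ⟨a⟩; distinct elements may generate the same one (a cyclic group of order d has φ(d) generators).
Cyclic subgroups by order — order 1: 1; order 2: 17; order 4: 1; order 8: 1; order 16: 1.
Total: 21.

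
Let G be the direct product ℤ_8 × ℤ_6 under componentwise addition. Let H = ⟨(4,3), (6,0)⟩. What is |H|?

|⟨(4,3)⟩| = 2 and |⟨(6,0)⟩| = 4, so |H| is a multiple of lcm(2, 4) = 4 and divides |G| = 48.
Closing under the operation: H = {(0,0), (0,3), (2,0), (2,3), (4,0), (4,3), (6,0), (6,3)}, so |H| = 8.

8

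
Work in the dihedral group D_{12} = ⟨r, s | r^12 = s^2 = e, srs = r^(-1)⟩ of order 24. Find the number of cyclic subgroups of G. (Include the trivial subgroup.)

Each element a generates a cyclic subgroup ⟨a⟩; distinct elements may generate the same one (a cyclic group of order d has φ(d) generators).
Cyclic subgroups by order — order 1: 1; order 2: 13; order 3: 1; order 4: 1; order 6: 1; order 12: 1.
Total: 18.

18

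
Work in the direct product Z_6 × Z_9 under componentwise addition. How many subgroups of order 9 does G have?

4

|G| = 54 and 9 | 54, so subgroups of order 9 are possible by Lagrange.
The subgroups of order 9 are: {(0,0), (0,1), (0,2), (0,3), (0,4), (0,5), (0,6), (0,7), (0,8)}; {(0,0), (0,3), (0,6), (2,0), (2,3), (2,6), (4,0), (4,3), (4,6)}; {(0,0), (0,3), (0,6), (2,1), (2,4), (2,7), (4,2), (4,5), (4,8)}; {(0,0), (0,3), (0,6), (2,2), (2,5), (2,8), (4,1), (4,4), (4,7)}.
So G has 4 subgroups of order 9.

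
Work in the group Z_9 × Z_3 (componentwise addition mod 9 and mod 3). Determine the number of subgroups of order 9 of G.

4

|G| = 27 and 9 | 27, so subgroups of order 9 are possible by Lagrange.
The subgroups of order 9 are: {(0,0), (0,1), (0,2), (3,0), (3,1), (3,2), (6,0), (6,1), (6,2)}; {(0,0), (1,0), (2,0), (3,0), (4,0), (5,0), (6,0), (7,0), (8,0)}; {(0,0), (1,1), (2,2), (3,0), (4,1), (5,2), (6,0), (7,1), (8,2)}; {(0,0), (1,2), (2,1), (3,0), (4,2), (5,1), (6,0), (7,2), (8,1)}.
So G has 4 subgroups of order 9.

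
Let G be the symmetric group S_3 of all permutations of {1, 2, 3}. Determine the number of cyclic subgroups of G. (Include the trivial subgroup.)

5

Each element a generates a cyclic subgroup ⟨a⟩; distinct elements may generate the same one (a cyclic group of order d has φ(d) generators).
Cyclic subgroups by order — order 1: 1; order 2: 3; order 3: 1.
Total: 5.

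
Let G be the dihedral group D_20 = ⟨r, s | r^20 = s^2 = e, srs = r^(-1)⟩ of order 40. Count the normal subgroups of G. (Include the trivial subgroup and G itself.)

G has 48 subgroups. Checking conjugation-invariance by order — order 1: 1/1 normal; order 2: 1/21 normal; order 4: 1/11 normal; order 5: 1/1 normal; order 8: 0/5 normal; order 10: 1/5 normal; order 20: 3/3 normal; order 40: 1/1 normal.
Total normal subgroups: 9.

9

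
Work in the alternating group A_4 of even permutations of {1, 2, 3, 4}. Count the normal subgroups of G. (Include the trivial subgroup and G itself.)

G has 10 subgroups. Checking conjugation-invariance by order — order 1: 1/1 normal; order 2: 0/3 normal; order 3: 0/4 normal; order 4: 1/1 normal; order 12: 1/1 normal.
Total normal subgroups: 3.

3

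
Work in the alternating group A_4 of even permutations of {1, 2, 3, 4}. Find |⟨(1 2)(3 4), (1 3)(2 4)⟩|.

|⟨(1 2)(3 4)⟩| = 2 and |⟨(1 3)(2 4)⟩| = 2, so |H| is a multiple of lcm(2, 2) = 2 and divides |G| = 12.
Closing under the operation: H = {e, (1 2)(3 4), (1 3)(2 4), (1 4)(2 3)}, so |H| = 4.

4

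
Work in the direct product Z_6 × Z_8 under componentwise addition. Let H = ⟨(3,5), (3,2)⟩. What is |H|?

16

|⟨(3,5)⟩| = 8 and |⟨(3,2)⟩| = 4, so |H| is a multiple of lcm(8, 4) = 8 and divides |G| = 48.
Closing under the operation: H = {(0,0), (0,1), (0,2), (0,3), (0,4), (0,5), (0,6), (0,7), (3,0), (3,1), (3,2), (3,3), (3,4), (3,5), (3,6), (3,7)}, so |H| = 16.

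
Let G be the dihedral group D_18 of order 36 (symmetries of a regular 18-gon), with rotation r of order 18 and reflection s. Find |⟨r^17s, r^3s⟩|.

18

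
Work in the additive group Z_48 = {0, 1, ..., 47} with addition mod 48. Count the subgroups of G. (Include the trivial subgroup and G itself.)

10

Subgroups of the cyclic group Z_48 correspond bijectively to divisors of 48.
Divisors of 48: 1, 2, 3, 4, 6, 8, 12, 16, 24, 48.
So Z_48 has 10 subgroups.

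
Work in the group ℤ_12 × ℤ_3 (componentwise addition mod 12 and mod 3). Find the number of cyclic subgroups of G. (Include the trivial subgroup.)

15

A cyclic subgroup of order d is generated by each of its φ(d) elements of order d, so the cyclic subgroups of order d number (#elements of order d)/φ(d).
Cyclic subgroups by order — order 1: 1; order 2: 1; order 3: 4; order 4: 1; order 6: 4; order 12: 4.
Total: 15.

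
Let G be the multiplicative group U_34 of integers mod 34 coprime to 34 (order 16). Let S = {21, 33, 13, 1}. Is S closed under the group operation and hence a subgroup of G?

|S| = 4 divides |G| = 16, consistent with Lagrange.
S contains the identity, every element's inverse is in S, and S is closed under ·: it is a subgroup.
In fact S = ⟨21⟩.

Yes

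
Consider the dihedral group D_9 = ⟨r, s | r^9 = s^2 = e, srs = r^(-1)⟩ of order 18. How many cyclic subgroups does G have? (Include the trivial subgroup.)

Each element a generates a cyclic subgroup ⟨a⟩; distinct elements may generate the same one (a cyclic group of order d has φ(d) generators).
Cyclic subgroups by order — order 1: 1; order 2: 9; order 3: 1; order 9: 1.
Total: 12.

12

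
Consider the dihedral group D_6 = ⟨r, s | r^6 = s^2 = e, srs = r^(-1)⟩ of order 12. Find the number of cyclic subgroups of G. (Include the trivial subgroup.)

A cyclic subgroup of order d is generated by each of its φ(d) elements of order d, so the cyclic subgroups of order d number (#elements of order d)/φ(d).
Cyclic subgroups by order — order 1: 1; order 2: 7; order 3: 1; order 6: 1.
Total: 10.

10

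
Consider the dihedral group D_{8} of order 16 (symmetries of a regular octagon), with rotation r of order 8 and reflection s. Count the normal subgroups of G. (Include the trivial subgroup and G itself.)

G has 19 subgroups. Checking conjugation-invariance by order — order 1: 1/1 normal; order 2: 1/9 normal; order 4: 1/5 normal; order 8: 3/3 normal; order 16: 1/1 normal.
Total normal subgroups: 7.

7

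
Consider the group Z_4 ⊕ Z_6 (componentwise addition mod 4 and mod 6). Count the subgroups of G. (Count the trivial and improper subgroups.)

16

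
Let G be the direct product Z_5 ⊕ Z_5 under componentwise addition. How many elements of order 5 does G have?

An element (a,b) has order lcm(ord(a), ord(b)); count pairs with lcm equal to 5.
Enumerating gives 24 such elements.

24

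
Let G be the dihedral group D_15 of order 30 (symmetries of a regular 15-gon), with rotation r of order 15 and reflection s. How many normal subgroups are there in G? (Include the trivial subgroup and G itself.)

G has 28 subgroups. Checking conjugation-invariance by order — order 1: 1/1 normal; order 2: 0/15 normal; order 3: 1/1 normal; order 5: 1/1 normal; order 6: 0/5 normal; order 10: 0/3 normal; order 15: 1/1 normal; order 30: 1/1 normal.
Total normal subgroups: 5.

5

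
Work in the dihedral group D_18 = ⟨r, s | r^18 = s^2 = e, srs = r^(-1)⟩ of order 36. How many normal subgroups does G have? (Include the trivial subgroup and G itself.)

9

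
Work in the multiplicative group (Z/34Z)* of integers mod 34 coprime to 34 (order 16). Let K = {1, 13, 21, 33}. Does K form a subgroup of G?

Yes

|K| = 4 divides |G| = 16, consistent with Lagrange.
K contains the identity, every element's inverse is in K, and K is closed under ·: it is a subgroup.
In fact K = ⟨21⟩.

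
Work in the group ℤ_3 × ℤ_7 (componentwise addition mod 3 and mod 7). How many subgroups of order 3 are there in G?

|G| = 21 and 3 | 21, so subgroups of order 3 are possible by Lagrange.
The subgroups of order 3 are: {(0,0), (1,0), (2,0)}.
So G has 1 subgroup of order 3.

1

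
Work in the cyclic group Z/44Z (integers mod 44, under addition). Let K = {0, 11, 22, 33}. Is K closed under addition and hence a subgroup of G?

|K| = 4 divides |G| = 44, consistent with Lagrange.
K contains the identity, every element's inverse is in K, and K is closed under +: it is a subgroup.
In fact K = ⟨33⟩.

Yes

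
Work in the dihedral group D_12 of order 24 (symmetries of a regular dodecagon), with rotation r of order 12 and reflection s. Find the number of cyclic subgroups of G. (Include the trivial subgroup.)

18

Each element a generates a cyclic subgroup ⟨a⟩; distinct elements may generate the same one (a cyclic group of order d has φ(d) generators).
Cyclic subgroups by order — order 1: 1; order 2: 13; order 3: 1; order 4: 1; order 6: 1; order 12: 1.
Total: 18.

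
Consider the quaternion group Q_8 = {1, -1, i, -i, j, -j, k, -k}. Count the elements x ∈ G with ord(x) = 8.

No element of G has order 8 (even though 8 | 8).

0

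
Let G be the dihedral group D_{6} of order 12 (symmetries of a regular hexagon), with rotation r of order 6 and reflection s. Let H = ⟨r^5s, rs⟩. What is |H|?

6

|⟨r^5s⟩| = 2 and |⟨rs⟩| = 2, so |H| is a multiple of lcm(2, 2) = 2 and divides |G| = 12.
Closing under the operation: H = {e, r^2, r^4, rs, r^3s, r^5s}, so |H| = 6.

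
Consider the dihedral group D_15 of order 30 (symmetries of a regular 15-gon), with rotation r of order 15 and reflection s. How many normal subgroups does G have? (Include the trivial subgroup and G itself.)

G has 28 subgroups. Checking conjugation-invariance by order — order 1: 1/1 normal; order 2: 0/15 normal; order 3: 1/1 normal; order 5: 1/1 normal; order 6: 0/5 normal; order 10: 0/3 normal; order 15: 1/1 normal; order 30: 1/1 normal.
Total normal subgroups: 5.

5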